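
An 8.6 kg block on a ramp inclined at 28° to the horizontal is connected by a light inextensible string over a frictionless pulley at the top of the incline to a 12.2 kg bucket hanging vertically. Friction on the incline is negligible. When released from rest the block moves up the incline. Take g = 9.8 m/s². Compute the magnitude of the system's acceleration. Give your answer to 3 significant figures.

3.85 m/s²

For the block on the incline: the weight component along the slope is m₁g sin 28° = 8.6 × 9.8 × 0.4695 = 39.569 N and the normal force is N = m₁g cos 28° = 74.415 N.
Newton's second law for the block (up-slope positive): T − 39.569 = 8.6 a. For the hanging bucket (downward positive): 12.2 × 9.8 − T = 12.2 a.
Adding the two equations eliminates T: 79.991 = 20.8 a, so a = 3.8457 m/s².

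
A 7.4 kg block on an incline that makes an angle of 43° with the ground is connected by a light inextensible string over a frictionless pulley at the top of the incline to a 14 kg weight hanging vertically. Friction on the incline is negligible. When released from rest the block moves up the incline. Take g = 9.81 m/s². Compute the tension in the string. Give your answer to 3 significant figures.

For the block on the incline: the weight component along the slope is m₁g sin 43° = 7.4 × 9.81 × 0.6820 = 49.509 N and the normal force is N = m₁g cos 43° = 53.092 N.
Newton's second law for the block (up-slope positive): T − 49.509 = 7.4 a. For the hanging weight (downward positive): 14 × 9.81 − T = 14 a.
Adding the two equations eliminates T: 87.831 = 21.4 a, so a = 4.1043 m/s².
Then from the hanging weight's equation, T = 14 × (9.81 − 4.1043) = 79.880 N.

79.9 N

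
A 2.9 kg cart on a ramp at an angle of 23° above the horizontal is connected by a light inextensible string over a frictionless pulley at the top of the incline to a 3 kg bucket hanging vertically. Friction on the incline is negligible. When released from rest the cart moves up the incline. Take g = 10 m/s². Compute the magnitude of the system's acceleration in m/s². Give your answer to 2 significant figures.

3.2 m/s²

For the cart on the incline: the weight component along the slope is m₁g sin 23° = 2.9 × 10 × 0.3907 = 11.330 N and the normal force is N = m₁g cos 23° = 26.695 N.
Newton's second law for the cart (up-slope positive): T − 11.330 = 2.9 a. For the hanging bucket (downward positive): 3 × 10 − T = 3 a.
Adding the two equations eliminates T: 18.670 = 5.9 a, so a = 3.1644 m/s².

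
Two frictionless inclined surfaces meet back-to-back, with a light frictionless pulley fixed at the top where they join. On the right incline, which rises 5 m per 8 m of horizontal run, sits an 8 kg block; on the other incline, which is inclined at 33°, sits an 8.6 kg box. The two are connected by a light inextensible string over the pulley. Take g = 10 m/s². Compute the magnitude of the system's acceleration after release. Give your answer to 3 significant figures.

Resolve each weight along its own incline: the 8 kg mass has component 8 × 10 × sin 32.01° = 42.400 N down its slope, and the 8.6 kg mass has 8.6 × 10 × sin 33° = 46.839 N down its slope.
The 8.6 kg side's 46.839 N exceeds the other side's 42.400 N, so that mass slides down and the 8 kg mass slides up. Taking that direction as positive, Newton's second law for the whole system gives 46.839 − 42.400 = (8 + 8.6) a, so a = 4.439 / 16.6 = 0.2674 m/s².

0.267 m/s²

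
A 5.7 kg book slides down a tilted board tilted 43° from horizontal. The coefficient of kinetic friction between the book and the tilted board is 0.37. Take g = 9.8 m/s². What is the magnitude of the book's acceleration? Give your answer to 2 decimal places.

Resolving the weight along the incline: the component pulling the book down the slope is mg sin 43° = 5.7 × 9.8 × 0.6820 = 38.097 N, and the normal force is N = mg cos 43° = 5.7 × 9.8 × 0.7314 = 40.856 N.
Kinetic friction acts up the slope with magnitude f = μN = 0.37 × 40.856 = 15.117 N.
Net force along the incline is 38.097 − 15.117 = 22.980 N, so a = 22.980 / 5.7 = 4.0316 m/s².

4.03 m/s²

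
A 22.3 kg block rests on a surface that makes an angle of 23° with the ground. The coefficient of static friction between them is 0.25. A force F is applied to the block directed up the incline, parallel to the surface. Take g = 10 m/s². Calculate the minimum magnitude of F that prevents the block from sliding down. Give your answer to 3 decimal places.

35.815 N

The normal force is N = mg cos 23° = 205.273 N. With F at its minimum the block is on the verge of sliding down, so static friction is at its maximum μ_s N = 0.25 × 205.273 = 51.318 N and acts up the slope.
Equilibrium along the incline: F + μ_s N = mg sin 23°, so F = 87.133 − 51.318 = 35.815 N.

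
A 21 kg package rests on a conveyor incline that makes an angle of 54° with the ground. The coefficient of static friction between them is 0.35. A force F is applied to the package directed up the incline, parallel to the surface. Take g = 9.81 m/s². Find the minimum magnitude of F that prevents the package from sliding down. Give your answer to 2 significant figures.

The normal force is N = mg cos 54° = 121.090 N. With F at its minimum the package is on the verge of sliding down, so static friction is at its maximum μ_s N = 0.35 × 121.090 = 42.381 N and acts up the slope.
Equilibrium along the incline: F + μ_s N = mg sin 54°, so F = 166.666 − 42.381 = 124.285 N.

120 N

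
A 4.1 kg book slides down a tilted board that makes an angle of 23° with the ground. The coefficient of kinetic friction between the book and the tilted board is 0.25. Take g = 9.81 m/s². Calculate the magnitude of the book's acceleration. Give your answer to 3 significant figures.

Resolving the weight along the incline: the component pulling the book down the slope is mg sin 23° = 4.1 × 9.81 × 0.3907 = 15.714 N, and the normal force is N = mg cos 23° = 4.1 × 9.81 × 0.9205 = 37.023 N.
Kinetic friction acts up the slope with magnitude f = μN = 0.25 × 37.023 = 9.256 N.
Net force along the incline is 15.714 − 9.256 = 6.458 N, so a = 6.458 / 4.1 = 1.5751 m/s².

1.58 m/s²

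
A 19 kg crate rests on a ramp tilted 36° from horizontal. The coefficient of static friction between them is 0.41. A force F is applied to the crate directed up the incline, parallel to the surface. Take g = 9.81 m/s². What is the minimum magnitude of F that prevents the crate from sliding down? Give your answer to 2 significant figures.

The normal force is N = mg cos 36° = 150.793 N. With F at its minimum the crate is on the verge of sliding down, so static friction is at its maximum μ_s N = 0.41 × 150.793 = 61.825 N and acts up the slope.
Equilibrium along the incline: F + μ_s N = mg sin 36°, so F = 109.557 − 61.825 = 47.732 N.

48 N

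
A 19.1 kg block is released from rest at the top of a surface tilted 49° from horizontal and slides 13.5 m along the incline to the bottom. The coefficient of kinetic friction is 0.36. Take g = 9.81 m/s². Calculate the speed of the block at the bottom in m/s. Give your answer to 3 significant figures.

The weight component along the incline is mg sin 49° = 141.411 N and the normal force is N = mg cos 49° = 122.926 N.
Friction up the slope is f = μN = 0.36 × 122.926 = 44.253 N, so the net downslope force is 141.411 − 44.253 = 97.158 N and a = 97.158 / 19.1 = 5.0868 m/s².
Starting from rest over a distance of 13.5 m, v² = 2aL = 2 × 5.0868 × 13.5 = 137.3436, so v = 11.7194 m/s.

11.7 m/s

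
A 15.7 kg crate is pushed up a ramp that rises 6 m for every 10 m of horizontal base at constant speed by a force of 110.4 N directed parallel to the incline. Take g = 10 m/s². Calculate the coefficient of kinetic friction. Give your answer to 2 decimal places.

0.22

At constant speed ΣF = 0 along the incline. The applied 110.4 N acts up the slope; the weight component mg sin 30.96° = 80.776 N and kinetic friction μN both act down the slope.
So 110.4 = 80.776 + μ × 134.626, giving μ = (110.4 − 80.776) / 134.626 = 0.2200.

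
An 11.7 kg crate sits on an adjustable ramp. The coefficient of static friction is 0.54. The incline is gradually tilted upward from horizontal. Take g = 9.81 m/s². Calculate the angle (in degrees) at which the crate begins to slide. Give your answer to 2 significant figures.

At the threshold of sliding, static friction is at its maximum μ_s N and exactly balances the weight component along the incline: mg sin θ = μ_s mg cos θ.
Hence tan θ = μ_s = 0.54, so θ = arctan(0.54) = 28.3690°.

28°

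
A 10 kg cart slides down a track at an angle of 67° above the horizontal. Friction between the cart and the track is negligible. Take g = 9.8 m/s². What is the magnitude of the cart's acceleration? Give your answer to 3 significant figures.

9.02 m/s²

Resolving the weight along the incline: the component pulling the cart down the slope is mg sin 67° = 10 × 9.8 × 0.9205 = 90.209 N, and the normal force is N = mg cos 67° = 10 × 9.8 × 0.3907 = 38.289 N.
With no friction the net force along the incline is 90.209 N, so a = g sin 67° = 90.209 / 10 = 9.0209 m/s².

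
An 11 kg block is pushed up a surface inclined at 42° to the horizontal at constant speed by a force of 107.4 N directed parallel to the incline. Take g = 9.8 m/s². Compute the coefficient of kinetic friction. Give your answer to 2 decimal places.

At constant speed ΣF = 0 along the incline. The applied 107.4 N acts up the slope; the weight component mg sin 42° = 72.132 N and kinetic friction μN both act down the slope.
So 107.4 = 72.132 + μ × 80.111, giving μ = (107.4 − 72.132) / 80.111 = 0.4402.

0.44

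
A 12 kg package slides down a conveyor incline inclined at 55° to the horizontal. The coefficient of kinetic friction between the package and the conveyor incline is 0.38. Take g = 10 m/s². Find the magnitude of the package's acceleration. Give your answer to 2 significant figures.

6.0 m/s²

Resolving the weight along the incline: the component pulling the package down the slope is mg sin 55° = 12 × 10 × 0.8192 = 98.304 N, and the normal force is N = mg cos 55° = 12 × 10 × 0.5736 = 68.832 N.
Kinetic friction acts up the slope with magnitude f = μN = 0.38 × 68.832 = 26.156 N.
Net force along the incline is 98.304 − 26.156 = 72.148 N, so a = 72.148 / 12 = 6.0123 m/s².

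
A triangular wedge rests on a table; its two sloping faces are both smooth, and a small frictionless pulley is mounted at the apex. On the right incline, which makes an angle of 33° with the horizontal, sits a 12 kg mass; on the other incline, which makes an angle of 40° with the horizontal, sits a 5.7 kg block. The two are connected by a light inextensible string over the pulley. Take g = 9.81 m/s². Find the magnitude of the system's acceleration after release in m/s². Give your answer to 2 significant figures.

1.6 m/s²

Resolve each weight along its own incline: the 12 kg mass has component 12 × 9.81 × sin 33° = 64.115 N down its slope, and the 5.7 kg mass has 5.7 × 9.81 × sin 40° = 35.943 N down its slope.
The 12 kg side's 64.115 N exceeds the other side's 35.943 N, so that mass slides down and the 5.7 kg mass slides up. Taking that direction as positive, Newton's second law for the whole system gives 64.115 − 35.943 = (12 + 5.7) a, so a = 28.172 / 17.7 = 1.5916 m/s².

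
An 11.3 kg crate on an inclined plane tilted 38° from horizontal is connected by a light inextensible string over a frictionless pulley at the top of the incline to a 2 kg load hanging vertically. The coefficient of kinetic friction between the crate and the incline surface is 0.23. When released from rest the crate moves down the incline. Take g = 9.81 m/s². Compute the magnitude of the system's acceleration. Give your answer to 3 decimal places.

For the crate on the incline: the weight component along the slope is m₁g sin 38° = 11.3 × 9.81 × 0.6157 = 68.252 N and the normal force is N = m₁g cos 38° = 87.353 N.
Kinetic friction opposes the crate's motion down the incline: f = μN = 0.23 × 87.353 = 20.091 N acting up the slope.
Newton's second law for the crate (down-slope positive): 68.252 − 20.091 − T = 11.3 a. For the hanging load (upward positive): T − 2 × 9.81 = 2 a.
Adding the two equations eliminates T: 28.541 = 13.3 a, so a = 2.1459 m/s².

2.146 m/s²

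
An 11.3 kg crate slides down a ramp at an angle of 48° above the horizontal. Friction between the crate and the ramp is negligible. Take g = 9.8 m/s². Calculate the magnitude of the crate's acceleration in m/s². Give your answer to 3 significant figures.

Resolving the weight along the incline: the component pulling the crate down the slope is mg sin 48° = 11.3 × 9.8 × 0.7431 = 82.291 N, and the normal force is N = mg cos 48° = 11.3 × 9.8 × 0.6691 = 74.096 N.
With no friction the net force along the incline is 82.291 N, so a = g sin 48° = 82.291 / 11.3 = 7.2824 m/s².

7.28 m/s²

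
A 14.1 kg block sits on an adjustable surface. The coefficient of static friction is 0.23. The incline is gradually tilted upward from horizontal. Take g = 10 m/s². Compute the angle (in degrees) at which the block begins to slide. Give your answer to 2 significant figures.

13°

At the threshold of sliding, static friction is at its maximum μ_s N and exactly balances the weight component along the incline: mg sin θ = μ_s mg cos θ.
Hence tan θ = μ_s = 0.23, so θ = arctan(0.23) = 12.9528°.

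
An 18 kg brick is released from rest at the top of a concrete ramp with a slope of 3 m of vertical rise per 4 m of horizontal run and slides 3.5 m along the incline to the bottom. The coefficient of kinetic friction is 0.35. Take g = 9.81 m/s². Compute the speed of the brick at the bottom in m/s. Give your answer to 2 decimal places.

4.69 m/s

The weight component along the incline is mg sin 36.87° = 105.948 N and the normal force is N = mg cos 36.87° = 141.264 N.
Friction up the slope is f = μN = 0.35 × 141.264 = 49.442 N, so the net downslope force is 105.948 − 49.442 = 56.506 N and a = 56.506 / 18 = 3.1392 m/s².
Starting from rest over a distance of 3.5 m, v² = 2aL = 2 × 3.1392 × 3.5 = 21.9744, so v = 4.6877 m/s.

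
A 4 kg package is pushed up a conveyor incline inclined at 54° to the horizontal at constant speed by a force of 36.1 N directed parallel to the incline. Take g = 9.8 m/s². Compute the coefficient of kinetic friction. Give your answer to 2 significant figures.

0.19

At constant speed ΣF = 0 along the incline. The applied 36.1 N acts up the slope; the weight component mg sin 54° = 31.713 N and kinetic friction μN both act down the slope.
So 36.1 = 31.713 + μ × 23.041, giving μ = (36.1 − 31.713) / 23.041 = 0.1904.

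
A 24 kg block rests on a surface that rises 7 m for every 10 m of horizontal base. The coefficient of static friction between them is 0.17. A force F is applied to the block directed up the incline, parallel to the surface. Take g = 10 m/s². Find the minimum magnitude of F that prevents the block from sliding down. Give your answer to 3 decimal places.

The normal force is N = mg cos 34.99° = 196.616 N. With F at its minimum the block is on the verge of sliding down, so static friction is at its maximum μ_s N = 0.17 × 196.616 = 33.425 N and acts up the slope.
Equilibrium along the incline: F + μ_s N = mg sin 34.99°, so F = 137.631 − 33.425 = 104.206 N.

104.206 N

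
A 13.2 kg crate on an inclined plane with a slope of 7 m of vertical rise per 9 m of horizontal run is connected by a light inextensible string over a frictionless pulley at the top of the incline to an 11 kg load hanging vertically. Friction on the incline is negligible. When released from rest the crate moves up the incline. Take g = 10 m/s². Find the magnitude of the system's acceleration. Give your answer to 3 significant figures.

For the crate on the incline: the weight component along the slope is m₁g sin 37.87° = 13.2 × 10 × 0.6139 = 81.035 N and the normal force is N = m₁g cos 37.87° = 104.194 N.
Newton's second law for the crate (up-slope positive): T − 81.035 = 13.2 a. For the hanging load (downward positive): 11 × 10 − T = 11 a.
Adding the two equations eliminates T: 28.965 = 24.2 a, so a = 1.1969 m/s².

1.20 m/s²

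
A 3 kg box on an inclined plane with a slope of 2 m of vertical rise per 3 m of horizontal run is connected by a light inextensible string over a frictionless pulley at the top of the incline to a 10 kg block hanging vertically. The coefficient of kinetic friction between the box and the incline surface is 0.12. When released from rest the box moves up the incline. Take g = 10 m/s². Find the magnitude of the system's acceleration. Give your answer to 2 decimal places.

6.18 m/s²

For the box on the incline: the weight component along the slope is m₁g sin 33.69° = 3 × 10 × 0.5547 = 16.641 N and the normal force is N = m₁g cos 33.69° = 24.962 N.
Kinetic friction opposes the box's motion up the incline: f = μN = 0.12 × 24.962 = 2.995 N acting down the slope.
Newton's second law for the box (up-slope positive): T − 16.641 − 2.995 = 3 a. For the hanging block (downward positive): 10 × 10 − T = 10 a.
Adding the two equations eliminates T: 80.364 = 13 a, so a = 6.1818 m/s².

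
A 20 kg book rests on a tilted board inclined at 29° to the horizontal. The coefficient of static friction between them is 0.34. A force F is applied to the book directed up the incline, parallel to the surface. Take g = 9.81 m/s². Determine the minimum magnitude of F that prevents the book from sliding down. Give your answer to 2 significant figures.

37 N

The normal force is N = mg cos 29° = 171.600 N. With F at its minimum the book is on the verge of sliding down, so static friction is at its maximum μ_s N = 0.34 × 171.600 = 58.344 N and acts up the slope.
Equilibrium along the incline: F + μ_s N = mg sin 29°, so F = 95.120 − 58.344 = 36.776 N.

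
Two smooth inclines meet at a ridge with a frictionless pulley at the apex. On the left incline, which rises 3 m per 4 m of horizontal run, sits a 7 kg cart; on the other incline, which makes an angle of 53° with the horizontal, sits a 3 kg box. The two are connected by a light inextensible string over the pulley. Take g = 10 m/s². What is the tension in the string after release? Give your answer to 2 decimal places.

29.37 N

Resolve each weight along its own incline: the 7 kg mass has component 7 × 10 × sin 36.87° = 42.000 N down its slope, and the 3 kg mass has 3 × 10 × sin 53° = 23.959 N down its slope.
The 7 kg side's 42.000 N exceeds the other side's 23.959 N, so that mass slides down and the 3 kg mass slides up. Taking that direction as positive, Newton's second law for the whole system gives 42.000 − 23.959 = (7 + 3) a, so a = 18.041 / 10 = 1.8041 m/s².
For the 3 kg mass (up-slope positive): T − 23.959 = 3 × 1.8041, so T = 29.371 N.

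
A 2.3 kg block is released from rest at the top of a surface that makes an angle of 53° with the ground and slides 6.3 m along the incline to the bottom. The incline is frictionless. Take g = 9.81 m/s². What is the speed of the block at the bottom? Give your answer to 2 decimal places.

The weight component along the incline is mg sin 53° = 18.020 N and the normal force is N = mg cos 53° = 13.579 N.
With no friction, a = g sin 53° = 7.8346 m/s².
Starting from rest over a distance of 6.3 m, v² = 2aL = 2 × 7.8346 × 6.3 = 98.7160, so v = 9.9356 m/s.

9.94 m/s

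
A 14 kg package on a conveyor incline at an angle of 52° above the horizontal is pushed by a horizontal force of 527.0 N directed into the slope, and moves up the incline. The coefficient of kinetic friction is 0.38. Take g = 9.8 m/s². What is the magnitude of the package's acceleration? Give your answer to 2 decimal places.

1.89 m/s²

The horizontal push has components F cos 52° = 527.0 × 0.6157 = 324.474 N up the incline and F sin 52° = 527.0 × 0.7880 = 415.276 N pressing into the surface.
The normal force is therefore N = mg cos 52° + F sin 52° = 84.474 + 415.276 = 499.750 N, and kinetic friction down the slope is μN = 0.38 × 499.750 = 189.905 N.
Along the incline: F cos 52° − mg sin 52° − μN = ma, so 324.474 − 108.114 − 189.905 = 14 a, giving a = 1.8896 m/s².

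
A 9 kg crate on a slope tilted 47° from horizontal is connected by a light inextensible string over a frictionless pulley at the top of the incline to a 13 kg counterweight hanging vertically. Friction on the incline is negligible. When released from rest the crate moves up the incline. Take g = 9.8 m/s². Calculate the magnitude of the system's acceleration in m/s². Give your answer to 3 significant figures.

For the crate on the incline: the weight component along the slope is m₁g sin 47° = 9 × 9.8 × 0.7314 = 64.509 N and the normal force is N = m₁g cos 47° = 60.152 N.
Newton's second law for the crate (up-slope positive): T − 64.509 = 9 a. For the hanging counterweight (downward positive): 13 × 9.8 − T = 13 a.
Adding the two equations eliminates T: 62.891 = 22 a, so a = 2.8587 m/s².

2.86 m/s²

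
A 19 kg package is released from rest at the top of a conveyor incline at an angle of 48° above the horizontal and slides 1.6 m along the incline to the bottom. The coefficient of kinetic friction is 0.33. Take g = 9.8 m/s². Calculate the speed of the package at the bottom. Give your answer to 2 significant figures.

4.0 m/s

The weight component along the incline is mg sin 48° = 138.374 N and the normal force is N = mg cos 48° = 124.592 N.
Friction up the slope is f = μN = 0.33 × 124.592 = 41.115 N, so the net downslope force is 138.374 − 41.115 = 97.259 N and a = 97.259 / 19 = 5.1189 m/s².
Starting from rest over a distance of 1.6 m, v² = 2aL = 2 × 5.1189 × 1.6 = 16.3805, so v = 4.0473 m/s.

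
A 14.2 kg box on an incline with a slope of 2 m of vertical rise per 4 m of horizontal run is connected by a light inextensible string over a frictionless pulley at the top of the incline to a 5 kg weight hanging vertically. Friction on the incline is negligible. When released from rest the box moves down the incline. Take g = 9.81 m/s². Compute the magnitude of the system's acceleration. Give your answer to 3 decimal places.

0.690 m/s²

For the box on the incline: the weight component along the slope is m₁g sin 26.57° = 14.2 × 9.81 × 0.4472 = 62.296 N and the normal force is N = m₁g cos 26.57° = 124.595 N.
Newton's second law for the box (down-slope positive): 62.296 − T = 14.2 a. For the hanging weight (upward positive): T − 5 × 9.81 = 5 a.
Adding the two equations eliminates T: 13.246 = 19.2 a, so a = 0.6899 m/s².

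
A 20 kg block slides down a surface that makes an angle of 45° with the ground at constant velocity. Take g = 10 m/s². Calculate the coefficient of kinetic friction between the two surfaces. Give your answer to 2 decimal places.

1.00

At constant velocity the net force along the incline is zero: mg sin 45° = μ mg cos 45°.
So μ = tan 45° = 0.7071 / 0.7071 = 1.0000.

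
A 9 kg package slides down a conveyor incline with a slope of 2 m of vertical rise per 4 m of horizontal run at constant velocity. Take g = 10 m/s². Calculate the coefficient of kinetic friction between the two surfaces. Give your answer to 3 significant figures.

0.500

At constant velocity the net force along the incline is zero: mg sin 26.57° = μ mg cos 26.57°.
So μ = tan 26.57° = 0.4472 / 0.8944 = 0.5000.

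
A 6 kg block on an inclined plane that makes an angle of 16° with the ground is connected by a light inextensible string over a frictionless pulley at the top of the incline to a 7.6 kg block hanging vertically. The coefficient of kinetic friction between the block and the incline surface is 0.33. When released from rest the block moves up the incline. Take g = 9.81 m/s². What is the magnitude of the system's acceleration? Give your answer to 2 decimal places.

2.92 m/s²

For the block on the incline: the weight component along the slope is m₁g sin 16° = 6 × 9.81 × 0.2756 = 16.222 N and the normal force is N = m₁g cos 16° = 56.580 N.
Kinetic friction opposes the block's motion up the incline: f = μN = 0.33 × 56.580 = 18.671 N acting down the slope.
Newton's second law for the block (up-slope positive): T − 16.222 − 18.671 = 6 a. For the hanging block (downward positive): 7.6 × 9.81 − T = 7.6 a.
Adding the two equations eliminates T: 39.663 = 13.6 a, so a = 2.9164 m/s².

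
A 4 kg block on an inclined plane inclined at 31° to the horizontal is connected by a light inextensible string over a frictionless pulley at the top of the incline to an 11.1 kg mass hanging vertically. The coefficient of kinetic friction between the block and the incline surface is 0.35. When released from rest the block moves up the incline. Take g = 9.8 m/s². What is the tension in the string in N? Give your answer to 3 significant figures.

For the block on the incline: the weight component along the slope is m₁g sin 31° = 4 × 9.8 × 0.5150 = 20.188 N and the normal force is N = m₁g cos 31° = 33.601 N.
Kinetic friction opposes the block's motion up the incline: f = μN = 0.35 × 33.601 = 11.760 N acting down the slope.
Newton's second law for the block (up-slope positive): T − 20.188 − 11.760 = 4 a. For the hanging mass (downward positive): 11.1 × 9.8 − T = 11.1 a.
Adding the two equations eliminates T: 76.832 = 15.1 a, so a = 5.0882 m/s².
Then from the hanging mass's equation, T = 11.1 × (9.8 − 5.0882) = 52.301 N.

52.3 N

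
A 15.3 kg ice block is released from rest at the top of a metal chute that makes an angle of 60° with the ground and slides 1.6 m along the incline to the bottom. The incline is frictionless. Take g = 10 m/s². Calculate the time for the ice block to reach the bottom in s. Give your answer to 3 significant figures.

0.608 s

The weight component along the incline is mg sin 60° = 132.502 N and the normal force is N = mg cos 60° = 76.500 N.
With no friction, a = g sin 60° = 8.6603 m/s².
Starting from rest, L = ½at², so t = √(2L/a) = √(2 × 1.6 / 8.6603) = 0.6079 s.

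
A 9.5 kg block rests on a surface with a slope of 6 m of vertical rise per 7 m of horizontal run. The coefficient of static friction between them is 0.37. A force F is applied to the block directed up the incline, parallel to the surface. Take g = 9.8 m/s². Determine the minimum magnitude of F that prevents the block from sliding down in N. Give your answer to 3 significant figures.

The normal force is N = mg cos 40.60° = 70.687 N. With F at its minimum the block is on the verge of sliding down, so static friction is at its maximum μ_s N = 0.37 × 70.687 = 26.154 N and acts up the slope.
Equilibrium along the incline: F + μ_s N = mg sin 40.60°, so F = 60.589 − 26.154 = 34.435 N.

34.4 N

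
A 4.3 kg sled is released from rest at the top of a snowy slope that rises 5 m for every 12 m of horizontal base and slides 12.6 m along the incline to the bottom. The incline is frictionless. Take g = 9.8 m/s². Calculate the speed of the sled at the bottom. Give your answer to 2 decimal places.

9.75 m/s

The weight component along the incline is mg sin 22.62° = 16.208 N and the normal force is N = mg cos 22.62° = 38.898 N.
With no friction, a = g sin 22.62° = 3.7692 m/s².
Starting from rest over a distance of 12.6 m, v² = 2aL = 2 × 3.7692 × 12.6 = 94.9838, so v = 9.7460 m/s.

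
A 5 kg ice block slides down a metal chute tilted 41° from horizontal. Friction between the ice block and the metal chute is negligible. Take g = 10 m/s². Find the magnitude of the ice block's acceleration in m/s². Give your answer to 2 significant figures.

Resolving the weight along the incline: the component pulling the ice block down the slope is mg sin 41° = 5 × 10 × 0.6561 = 32.805 N, and the normal force is N = mg cos 41° = 5 × 10 × 0.7547 = 37.735 N.
With no friction the net force along the incline is 32.805 N, so a = g sin 41° = 32.805 / 5 = 6.5610 m/s².

6.6 m/s²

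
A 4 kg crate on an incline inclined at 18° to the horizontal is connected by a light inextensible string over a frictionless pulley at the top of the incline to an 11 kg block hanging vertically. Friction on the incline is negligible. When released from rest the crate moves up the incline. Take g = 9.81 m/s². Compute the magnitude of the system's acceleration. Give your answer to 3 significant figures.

For the crate on the incline: the weight component along the slope is m₁g sin 18° = 4 × 9.81 × 0.3090 = 12.125 N and the normal force is N = m₁g cos 18° = 37.319 N.
Newton's second law for the crate (up-slope positive): T − 12.125 = 4 a. For the hanging block (downward positive): 11 × 9.81 − T = 11 a.
Adding the two equations eliminates T: 95.785 = 15 a, so a = 6.3857 m/s².

6.39 m/s²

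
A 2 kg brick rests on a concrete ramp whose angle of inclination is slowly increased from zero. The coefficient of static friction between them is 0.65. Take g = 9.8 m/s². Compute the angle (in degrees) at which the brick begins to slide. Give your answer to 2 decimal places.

33.02°

At the threshold of sliding, static friction is at its maximum μ_s N and exactly balances the weight component along the incline: mg sin θ = μ_s mg cos θ.
Hence tan θ = μ_s = 0.65, so θ = arctan(0.65) = 33.0239°.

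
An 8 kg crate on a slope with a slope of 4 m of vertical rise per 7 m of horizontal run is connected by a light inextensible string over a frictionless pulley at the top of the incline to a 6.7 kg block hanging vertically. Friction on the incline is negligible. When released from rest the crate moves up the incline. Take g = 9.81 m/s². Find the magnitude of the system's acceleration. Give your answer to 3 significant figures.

1.82 m/s²

For the crate on the incline: the weight component along the slope is m₁g sin 29.74° = 8 × 9.81 × 0.4961 = 38.934 N and the normal force is N = m₁g cos 29.74° = 68.140 N.
Newton's second law for the crate (up-slope positive): T − 38.934 = 8 a. For the hanging block (downward positive): 6.7 × 9.81 − T = 6.7 a.
Adding the two equations eliminates T: 26.793 = 14.7 a, so a = 1.8227 m/s².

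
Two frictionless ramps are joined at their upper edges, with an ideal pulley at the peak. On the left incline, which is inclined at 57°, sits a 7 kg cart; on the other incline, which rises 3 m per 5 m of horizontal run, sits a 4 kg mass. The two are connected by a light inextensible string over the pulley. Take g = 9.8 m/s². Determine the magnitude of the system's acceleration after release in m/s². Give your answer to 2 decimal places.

3.40 m/s²

Resolve each weight along its own incline: the 7 kg mass has component 7 × 9.8 × sin 57° = 57.533 N down its slope, and the 4 kg mass has 4 × 9.8 × sin 30.96° = 20.168 N down its slope.
The 7 kg side's 57.533 N exceeds the other side's 20.168 N, so that mass slides down and the 4 kg mass slides up. Taking that direction as positive, Newton's second law for the whole system gives 57.533 − 20.168 = (7 + 4) a, so a = 37.365 / 11 = 3.3968 m/s².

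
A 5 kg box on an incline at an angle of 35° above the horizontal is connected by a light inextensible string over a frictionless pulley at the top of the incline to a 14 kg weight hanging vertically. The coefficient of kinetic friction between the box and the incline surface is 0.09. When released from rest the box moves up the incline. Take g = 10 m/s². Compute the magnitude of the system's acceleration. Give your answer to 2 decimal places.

For the box on the incline: the weight component along the slope is m₁g sin 35° = 5 × 10 × 0.5736 = 28.680 N and the normal force is N = m₁g cos 35° = 40.958 N.
Kinetic friction opposes the box's motion up the incline: f = μN = 0.09 × 40.958 = 3.686 N acting down the slope.
Newton's second law for the box (up-slope positive): T − 28.680 − 3.686 = 5 a. For the hanging weight (downward positive): 14 × 10 − T = 14 a.
Adding the two equations eliminates T: 107.634 = 19 a, so a = 5.6649 m/s².

5.66 m/s²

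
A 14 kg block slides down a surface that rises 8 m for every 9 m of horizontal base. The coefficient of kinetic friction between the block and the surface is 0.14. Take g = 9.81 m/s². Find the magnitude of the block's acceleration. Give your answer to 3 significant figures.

Resolving the weight along the incline: the component pulling the block down the slope is mg sin 41.63° = 14 × 9.81 × 0.6644 = 91.249 N, and the normal force is N = mg cos 41.63° = 14 × 9.81 × 0.7474 = 102.648 N.
Kinetic friction acts up the slope with magnitude f = μN = 0.14 × 102.648 = 14.371 N.
Net force along the incline is 91.249 − 14.371 = 76.878 N, so a = 76.878 / 14 = 5.4913 m/s².

5.49 m/s²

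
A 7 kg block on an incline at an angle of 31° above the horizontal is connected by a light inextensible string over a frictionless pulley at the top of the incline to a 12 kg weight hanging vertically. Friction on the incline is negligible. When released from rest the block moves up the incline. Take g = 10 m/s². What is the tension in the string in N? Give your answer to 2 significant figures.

For the block on the incline: the weight component along the slope is m₁g sin 31° = 7 × 10 × 0.5150 = 36.050 N and the normal force is N = m₁g cos 31° = 60.002 N.
Newton's second law for the block (up-slope positive): T − 36.050 = 7 a. For the hanging weight (downward positive): 12 × 10 − T = 12 a.
Adding the two equations eliminates T: 83.950 = 19 a, so a = 4.4184 m/s².
Then from the hanging weight's equation, T = 12 × (10 − 4.4184) = 66.979 N.

67 N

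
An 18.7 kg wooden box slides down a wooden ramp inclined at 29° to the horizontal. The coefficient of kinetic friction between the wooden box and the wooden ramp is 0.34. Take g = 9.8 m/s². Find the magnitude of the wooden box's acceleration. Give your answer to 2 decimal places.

Resolving the weight along the incline: the component pulling the wooden box down the slope is mg sin 29° = 18.7 × 9.8 × 0.4848 = 88.844 N, and the normal force is N = mg cos 29° = 18.7 × 9.8 × 0.8746 = 160.279 N.
Kinetic friction acts up the slope with magnitude f = μN = 0.34 × 160.279 = 54.495 N.
Net force along the incline is 88.844 − 54.495 = 34.349 N, so a = 34.349 / 18.7 = 1.8368 m/s².

1.84 m/s²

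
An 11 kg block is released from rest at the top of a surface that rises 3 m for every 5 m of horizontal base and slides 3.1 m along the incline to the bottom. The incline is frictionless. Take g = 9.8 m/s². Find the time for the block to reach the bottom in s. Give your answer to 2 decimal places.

The weight component along the incline is mg sin 30.96° = 55.463 N and the normal force is N = mg cos 30.96° = 92.438 N.
With no friction, a = g sin 30.96° = 5.0421 m/s².
Starting from rest, L = ½at², so t = √(2L/a) = √(2 × 3.1 / 5.0421) = 1.1089 s.

1.11 s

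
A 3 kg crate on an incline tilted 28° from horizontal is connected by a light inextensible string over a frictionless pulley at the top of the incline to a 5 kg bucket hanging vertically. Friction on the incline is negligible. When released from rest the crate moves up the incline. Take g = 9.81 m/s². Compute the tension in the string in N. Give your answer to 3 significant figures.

For the crate on the incline: the weight component along the slope is m₁g sin 28° = 3 × 9.81 × 0.4695 = 13.817 N and the normal force is N = m₁g cos 28° = 25.985 N.
Newton's second law for the crate (up-slope positive): T − 13.817 = 3 a. For the hanging bucket (downward positive): 5 × 9.81 − T = 5 a.
Adding the two equations eliminates T: 35.233 = 8 a, so a = 4.4041 m/s².
Then from the hanging bucket's equation, T = 5 × (9.81 − 4.4041) = 27.030 N.

27.0 N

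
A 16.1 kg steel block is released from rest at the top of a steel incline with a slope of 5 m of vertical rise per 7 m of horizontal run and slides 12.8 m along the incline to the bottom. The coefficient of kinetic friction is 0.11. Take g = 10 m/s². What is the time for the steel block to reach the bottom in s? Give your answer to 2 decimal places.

2.28 s

The weight component along the incline is mg sin 35.54° = 93.579 N and the normal force is N = mg cos 35.54° = 131.011 N.
Friction up the slope is f = μN = 0.11 × 131.011 = 14.411 N, so the net downslope force is 93.579 − 14.411 = 79.168 N and a = 79.168 / 16.1 = 4.9173 m/s².
Starting from rest, L = ½at², so t = √(2L/a) = √(2 × 12.8 / 4.9173) = 2.2817 s.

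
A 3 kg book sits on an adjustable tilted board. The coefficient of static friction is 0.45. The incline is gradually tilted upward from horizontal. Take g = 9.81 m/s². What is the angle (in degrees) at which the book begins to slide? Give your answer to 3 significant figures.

24.2°

At the threshold of sliding, static friction is at its maximum μ_s N and exactly balances the weight component along the incline: mg sin θ = μ_s mg cos θ.
Hence tan θ = μ_s = 0.45, so θ = arctan(0.45) = 24.2277°.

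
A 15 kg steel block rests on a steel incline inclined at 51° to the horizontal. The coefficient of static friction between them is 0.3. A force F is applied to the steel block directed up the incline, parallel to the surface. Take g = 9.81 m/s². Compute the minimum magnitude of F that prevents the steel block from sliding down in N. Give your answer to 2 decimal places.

86.58 N

The normal force is N = mg cos 51° = 92.604 N. With F at its minimum the steel block is on the verge of sliding down, so static friction is at its maximum μ_s N = 0.3 × 92.604 = 27.781 N and acts up the slope.
Equilibrium along the incline: F + μ_s N = mg sin 51°, so F = 114.357 − 27.781 = 86.576 N.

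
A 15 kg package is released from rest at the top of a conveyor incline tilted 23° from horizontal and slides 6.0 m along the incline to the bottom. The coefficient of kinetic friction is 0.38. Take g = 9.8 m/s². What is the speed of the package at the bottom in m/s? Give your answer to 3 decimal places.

The weight component along the incline is mg sin 23° = 57.437 N and the normal force is N = mg cos 23° = 135.314 N.
Friction up the slope is f = μN = 0.38 × 135.314 = 51.419 N, so the net downslope force is 57.437 − 51.419 = 6.018 N and a = 6.018 / 15 = 0.4012 m/s².
Starting from rest over a distance of 6.0 m, v² = 2aL = 2 × 0.4012 × 6.0 = 4.8144, so v = 2.1942 m/s.

2.194 m/s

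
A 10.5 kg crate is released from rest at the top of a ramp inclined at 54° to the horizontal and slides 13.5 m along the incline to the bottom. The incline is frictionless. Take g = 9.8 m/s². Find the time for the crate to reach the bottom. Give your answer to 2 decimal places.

The weight component along the incline is mg sin 54° = 83.248 N and the normal force is N = mg cos 54° = 60.483 N.
With no friction, a = g sin 54° = 7.9284 m/s².
Starting from rest, L = ½at², so t = √(2L/a) = √(2 × 13.5 / 7.9284) = 1.8454 s.

1.85 s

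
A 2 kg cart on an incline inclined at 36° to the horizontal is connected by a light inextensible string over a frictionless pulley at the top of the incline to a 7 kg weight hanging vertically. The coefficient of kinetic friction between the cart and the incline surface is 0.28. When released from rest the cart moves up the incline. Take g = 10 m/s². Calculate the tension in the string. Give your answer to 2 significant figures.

For the cart on the incline: the weight component along the slope is m₁g sin 36° = 2 × 10 × 0.5878 = 11.756 N and the normal force is N = m₁g cos 36° = 16.180 N.
Kinetic friction opposes the cart's motion up the incline: f = μN = 0.28 × 16.180 = 4.530 N acting down the slope.
Newton's second law for the cart (up-slope positive): T − 11.756 − 4.530 = 2 a. For the hanging weight (downward positive): 7 × 10 − T = 7 a.
Adding the two equations eliminates T: 53.714 = 9 a, so a = 5.9682 m/s².
Then from the hanging weight's equation, T = 7 × (10 − 5.9682) = 28.223 N.

28 N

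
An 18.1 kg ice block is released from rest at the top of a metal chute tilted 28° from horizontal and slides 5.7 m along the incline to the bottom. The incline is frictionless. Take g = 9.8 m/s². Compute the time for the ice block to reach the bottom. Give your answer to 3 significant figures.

The weight component along the incline is mg sin 28° = 83.275 N and the normal force is N = mg cos 28° = 156.617 N.
With no friction, a = g sin 28° = 4.6008 m/s².
Starting from rest, L = ½at², so t = √(2L/a) = √(2 × 5.7 / 4.6008) = 1.5741 s.

1.57 s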